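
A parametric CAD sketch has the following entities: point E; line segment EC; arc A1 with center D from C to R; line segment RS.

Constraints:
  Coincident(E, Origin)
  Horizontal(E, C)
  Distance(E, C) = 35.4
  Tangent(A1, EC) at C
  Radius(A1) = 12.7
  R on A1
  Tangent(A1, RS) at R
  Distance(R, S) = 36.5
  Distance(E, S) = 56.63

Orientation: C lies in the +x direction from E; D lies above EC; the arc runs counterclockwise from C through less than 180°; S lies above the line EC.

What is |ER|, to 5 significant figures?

50.055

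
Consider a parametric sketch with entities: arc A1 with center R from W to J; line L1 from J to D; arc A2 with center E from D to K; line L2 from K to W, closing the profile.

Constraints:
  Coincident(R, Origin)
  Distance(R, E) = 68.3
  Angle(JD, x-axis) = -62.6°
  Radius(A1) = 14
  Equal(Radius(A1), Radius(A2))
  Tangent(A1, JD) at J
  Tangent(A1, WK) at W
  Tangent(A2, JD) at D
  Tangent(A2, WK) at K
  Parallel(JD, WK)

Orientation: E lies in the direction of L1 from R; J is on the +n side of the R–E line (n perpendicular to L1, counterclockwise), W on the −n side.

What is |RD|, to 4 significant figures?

69.72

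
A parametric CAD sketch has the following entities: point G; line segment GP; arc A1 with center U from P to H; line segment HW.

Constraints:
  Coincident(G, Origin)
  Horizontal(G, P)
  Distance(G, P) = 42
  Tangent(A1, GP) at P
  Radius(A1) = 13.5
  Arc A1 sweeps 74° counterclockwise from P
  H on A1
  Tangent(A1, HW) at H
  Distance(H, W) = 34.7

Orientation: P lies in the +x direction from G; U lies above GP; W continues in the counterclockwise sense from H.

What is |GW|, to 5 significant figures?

77.629

On A1, P sits at bearing -90° from U; a 74° counterclockwise sweep puts H at bearing -16°, so H = U + 13.5·(cos -16°, sin -16°) = (54.977, 9.7789). Since A1 is tangent to HW there, UH ⟂ HW, so HW runs along (−sin -16°, cos -16°); with |HW| = 34.7, W = (64.542, 43.135). Then |GW| = |W − G| = 77.629.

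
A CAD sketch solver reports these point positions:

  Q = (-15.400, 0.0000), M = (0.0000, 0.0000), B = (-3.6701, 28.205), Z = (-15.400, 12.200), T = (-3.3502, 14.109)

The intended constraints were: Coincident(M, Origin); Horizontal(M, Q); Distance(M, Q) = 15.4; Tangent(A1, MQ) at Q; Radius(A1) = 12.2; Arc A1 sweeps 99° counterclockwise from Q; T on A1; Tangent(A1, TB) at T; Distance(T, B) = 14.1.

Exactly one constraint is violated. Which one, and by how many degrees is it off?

Tangent(A1, TB) at T — off by 7.70°.

M = (0.00, 0.00) ✓; M.y = 0.00, Q.y = 0.00 ✓; |MQ| = 15.40 ✓; ∠(ZQ, QM) = 90.00° ✓; |ZQ| = 12.20 ✓; bearing(Z→T) − bearing(Z→Q) = 99.00° ✓; |ZT| = 12.20 ✓; ∠(ZT, TB) = 97.70° ✗; |TB| = 14.10 ✓.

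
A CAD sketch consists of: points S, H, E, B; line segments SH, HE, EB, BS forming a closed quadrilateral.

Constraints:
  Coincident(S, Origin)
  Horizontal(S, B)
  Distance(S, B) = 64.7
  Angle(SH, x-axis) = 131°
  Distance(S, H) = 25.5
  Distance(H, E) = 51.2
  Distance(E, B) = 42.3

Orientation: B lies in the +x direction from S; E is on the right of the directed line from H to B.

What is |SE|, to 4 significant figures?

26.75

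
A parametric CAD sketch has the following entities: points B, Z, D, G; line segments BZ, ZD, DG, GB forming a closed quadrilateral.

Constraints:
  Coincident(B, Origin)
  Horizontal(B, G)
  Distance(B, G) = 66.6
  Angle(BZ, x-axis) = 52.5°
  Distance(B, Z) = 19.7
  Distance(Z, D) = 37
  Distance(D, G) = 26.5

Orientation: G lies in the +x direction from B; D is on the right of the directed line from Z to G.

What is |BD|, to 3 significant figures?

41.7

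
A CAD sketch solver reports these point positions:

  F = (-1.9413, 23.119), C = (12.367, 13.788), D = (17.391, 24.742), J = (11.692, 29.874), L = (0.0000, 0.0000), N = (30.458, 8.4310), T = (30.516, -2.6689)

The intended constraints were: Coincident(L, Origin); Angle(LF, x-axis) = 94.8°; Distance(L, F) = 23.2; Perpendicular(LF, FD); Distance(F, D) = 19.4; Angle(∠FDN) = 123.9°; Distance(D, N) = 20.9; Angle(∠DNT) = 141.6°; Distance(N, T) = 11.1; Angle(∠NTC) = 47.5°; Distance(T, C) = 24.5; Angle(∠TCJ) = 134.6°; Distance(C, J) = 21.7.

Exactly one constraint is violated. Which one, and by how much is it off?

Distance(C, J) = 21.7 — off by 5.60.

L = (0.00, 0.00) ✓; LF at 94.80° ✓; |LF| = 23.20 ✓; ∠(LF, FD) = 90.00° ✓; |FD| = 19.40 ✓; ∠FDN = 123.9° ✓; |DN| = 20.90 ✓; ∠DNT = 141.6° ✓; |NT| = 11.10 ✓; ∠NTC = 47.50° ✓; |TC| = 24.50 ✓; ∠TCJ = 134.6° ✓; |CJ| = 16.10 ✗.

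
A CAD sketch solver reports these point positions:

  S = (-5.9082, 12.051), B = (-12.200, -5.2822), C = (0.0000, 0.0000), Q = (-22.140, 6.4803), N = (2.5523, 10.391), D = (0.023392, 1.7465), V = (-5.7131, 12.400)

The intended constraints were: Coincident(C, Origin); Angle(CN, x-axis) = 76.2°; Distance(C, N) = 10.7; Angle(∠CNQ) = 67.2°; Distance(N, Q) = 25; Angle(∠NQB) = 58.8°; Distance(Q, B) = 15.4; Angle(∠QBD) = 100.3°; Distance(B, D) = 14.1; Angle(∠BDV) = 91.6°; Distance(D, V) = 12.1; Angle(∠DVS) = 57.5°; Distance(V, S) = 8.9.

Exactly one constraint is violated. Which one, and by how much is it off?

Distance(V, S) = 8.9 — off by 8.50.

C = (0.00, 0.00) ✓; CN at 76.20° ✓; |CN| = 10.70 ✓; ∠CNQ = 67.20° ✓; |NQ| = 25.00 ✓; ∠NQB = 58.80° ✓; |QB| = 15.40 ✓; ∠QBD = 100.3° ✓; |BD| = 14.10 ✓; ∠BDV = 91.60° ✓; |DV| = 12.10 ✓; ∠DVS = 57.51° ✓; |VS| = 0.3998 ✗.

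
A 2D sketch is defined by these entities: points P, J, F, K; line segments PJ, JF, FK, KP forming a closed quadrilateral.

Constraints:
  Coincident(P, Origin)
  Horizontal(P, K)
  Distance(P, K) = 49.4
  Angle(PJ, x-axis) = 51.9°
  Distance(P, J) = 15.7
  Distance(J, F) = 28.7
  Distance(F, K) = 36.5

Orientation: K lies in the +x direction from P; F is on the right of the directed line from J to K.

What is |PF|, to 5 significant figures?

22.588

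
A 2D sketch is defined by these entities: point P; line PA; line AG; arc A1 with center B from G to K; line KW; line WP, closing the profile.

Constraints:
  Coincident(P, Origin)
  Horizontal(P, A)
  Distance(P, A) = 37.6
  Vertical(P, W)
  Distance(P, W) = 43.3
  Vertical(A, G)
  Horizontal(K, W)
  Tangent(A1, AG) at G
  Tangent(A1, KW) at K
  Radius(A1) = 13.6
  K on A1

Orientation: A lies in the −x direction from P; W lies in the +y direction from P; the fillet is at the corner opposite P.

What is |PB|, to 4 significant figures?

38.18

PW is vertical with |PW| = 43.3 and W on the +y side, so W = (0.000, 43.30). The virtual corner opposite P is at (-37.60, 43.30). Tangency of A1 to AG means the radius BG is perpendicular to AG and tangency of A1 to KW means the radius BK is perpendicular to KW, with radius 13.6, so the center B sits 13.6 in from both sides at B = (-24.00, 29.70). Then |PB| = |B − P| = 38.18.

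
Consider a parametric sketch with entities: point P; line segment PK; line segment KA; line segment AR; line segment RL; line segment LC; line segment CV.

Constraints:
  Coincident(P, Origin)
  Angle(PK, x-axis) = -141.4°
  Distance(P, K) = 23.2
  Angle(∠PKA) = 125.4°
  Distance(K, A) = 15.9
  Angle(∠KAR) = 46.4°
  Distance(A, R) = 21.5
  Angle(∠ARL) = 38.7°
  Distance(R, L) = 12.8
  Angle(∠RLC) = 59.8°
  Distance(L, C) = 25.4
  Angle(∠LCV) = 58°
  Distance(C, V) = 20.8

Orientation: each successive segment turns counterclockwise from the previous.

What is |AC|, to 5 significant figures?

18.793

P is at the origin; PK runs at -141.4° with length 23.2, so K = (-18.131, -14.474). ∠PKA = 125.4° gives KA at -86.800° from the x-axis; with |KA| = 15.9, A = (-17.244, -30.349). ∠KAR = 46.4° gives AR at 46.800° from the x-axis; with |AR| = 21.5, R = (-2.5260, -14.676). ∠ARL = 38.7° gives RL at -171.90° from the x-axis; with |RL| = 12.8, L = (-15.198, -16.480). ∠RLC = 59.8° gives LC at -51.700° from the x-axis; with |LC| = 25.4, C = (0.54413, -36.413). Then |AC| = |C − A| = 18.793.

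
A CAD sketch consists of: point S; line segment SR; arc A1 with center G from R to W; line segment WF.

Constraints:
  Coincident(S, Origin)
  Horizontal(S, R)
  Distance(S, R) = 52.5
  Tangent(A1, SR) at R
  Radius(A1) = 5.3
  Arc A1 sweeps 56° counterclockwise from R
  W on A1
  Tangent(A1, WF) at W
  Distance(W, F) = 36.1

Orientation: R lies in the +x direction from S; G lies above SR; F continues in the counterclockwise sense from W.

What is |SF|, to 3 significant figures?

83.6

On A1, R sits at bearing -90° from G; a 56° counterclockwise sweep puts W at bearing -34°, so W = G + 5.3·(cos -34°, sin -34°) = (56.9, 2.34). The tangent condition forces GW to be normal to WF, so WF runs along (−sin -34°, cos -34°); with |WF| = 36.1, F = (77.1, 32.3). Then |SF| = |F − S| = 83.6.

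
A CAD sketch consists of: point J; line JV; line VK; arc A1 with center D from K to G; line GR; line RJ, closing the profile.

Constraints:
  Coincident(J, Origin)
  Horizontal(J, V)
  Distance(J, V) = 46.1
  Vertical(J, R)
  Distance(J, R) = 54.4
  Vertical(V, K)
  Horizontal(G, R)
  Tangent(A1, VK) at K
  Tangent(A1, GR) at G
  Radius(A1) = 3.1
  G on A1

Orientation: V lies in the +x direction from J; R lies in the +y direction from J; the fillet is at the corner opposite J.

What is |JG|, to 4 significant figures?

69.34

The virtual corner opposite J is at (46.10, 54.40). Since A1 is tangent to VK there, DK ⟂ VK and the tangent condition forces DG to be normal to GR, with radius 3.1, so the center D sits 3.1 in from both sides at D = (43.00, 51.30). That places the tangent points at K = (46.10, 51.30) on VK and G = (43.00, 54.40) on GR. Then |JG| = |G − J| = 69.34.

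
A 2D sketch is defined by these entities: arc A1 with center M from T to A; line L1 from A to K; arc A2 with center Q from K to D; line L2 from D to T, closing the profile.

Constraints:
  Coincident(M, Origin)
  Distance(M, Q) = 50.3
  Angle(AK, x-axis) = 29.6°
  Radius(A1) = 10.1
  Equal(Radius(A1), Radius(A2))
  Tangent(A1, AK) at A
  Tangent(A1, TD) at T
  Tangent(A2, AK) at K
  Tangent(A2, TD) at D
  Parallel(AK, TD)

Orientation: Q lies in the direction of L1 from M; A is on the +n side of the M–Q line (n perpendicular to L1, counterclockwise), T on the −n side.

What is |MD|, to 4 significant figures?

51.30

Tangency of A1 to both parallel lines with radius 10.1 puts A and T at M ± 10.1·n: A = (-4.989, 8.782), T = (4.989, -8.782). Equal radii place K and D the same way about Q: K = Q + 10.1·n = (38.75, 33.63), D = Q − 10.1·n = (48.72, 16.06). Then |MD| = |D − M| = 51.30.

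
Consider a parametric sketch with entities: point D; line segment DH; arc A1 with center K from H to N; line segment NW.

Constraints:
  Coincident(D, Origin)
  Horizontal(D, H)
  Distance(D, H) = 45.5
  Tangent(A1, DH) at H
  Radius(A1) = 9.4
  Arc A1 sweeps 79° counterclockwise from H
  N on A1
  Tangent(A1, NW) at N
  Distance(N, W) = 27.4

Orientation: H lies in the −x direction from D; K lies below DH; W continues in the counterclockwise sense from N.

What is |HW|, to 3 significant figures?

37.4

D is at the origin; D and H share the same y with |DH| = 45.5 and H on the −x side, so H = (-45.5, 0.00). Since A1 is tangent to DH there, KH ⟂ DH, so K = H + (0, -9.4) = (-45.5, -9.40). On A1, H sits at bearing 90° from K; a 79° counterclockwise sweep puts N at bearing 169°, so N = K + 9.4·(cos 169°, sin 169°) = (-54.7, -7.61). The tangent condition forces KN to be normal to NW, so NW runs along (−sin 169°, cos 169°); with |NW| = 27.4, W = (-60.0, -34.5). Then |HW| = |W − H| = 37.4.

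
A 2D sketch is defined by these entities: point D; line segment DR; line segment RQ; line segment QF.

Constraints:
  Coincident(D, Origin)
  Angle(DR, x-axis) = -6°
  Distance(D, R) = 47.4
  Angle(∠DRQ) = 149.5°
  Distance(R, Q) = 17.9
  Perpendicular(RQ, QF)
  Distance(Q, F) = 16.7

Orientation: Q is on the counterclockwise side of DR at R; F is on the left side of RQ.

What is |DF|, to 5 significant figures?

59.200

D is at the origin; DR runs at -6.0° with length 47.4, so R = 47.4·(cos -6.0°, sin -6.0°) = (47.140, -4.9546). ∠DRQ = 149.5°, so RQ runs at -6.0° + (180° − 149.5°) = 24.500° from the x-axis; with |RQ| = 17.9, Q = R + 17.9·(cos 24.500°, sin 24.500°) = (63.429, 2.4684). RQ ⟂ QF; with |QF| = 16.7 on the left of RQ, F = Q + 16.7·(-0.41469, 0.90996) = (56.503, 17.665). Then |DF| = |F − D| = 59.200.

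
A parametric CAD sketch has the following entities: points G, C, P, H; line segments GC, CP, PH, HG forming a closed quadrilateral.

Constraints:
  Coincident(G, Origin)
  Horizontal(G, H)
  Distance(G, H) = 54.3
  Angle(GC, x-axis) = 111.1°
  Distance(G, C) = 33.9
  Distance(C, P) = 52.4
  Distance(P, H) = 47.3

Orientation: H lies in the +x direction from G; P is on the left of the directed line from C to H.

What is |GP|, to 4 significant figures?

58.96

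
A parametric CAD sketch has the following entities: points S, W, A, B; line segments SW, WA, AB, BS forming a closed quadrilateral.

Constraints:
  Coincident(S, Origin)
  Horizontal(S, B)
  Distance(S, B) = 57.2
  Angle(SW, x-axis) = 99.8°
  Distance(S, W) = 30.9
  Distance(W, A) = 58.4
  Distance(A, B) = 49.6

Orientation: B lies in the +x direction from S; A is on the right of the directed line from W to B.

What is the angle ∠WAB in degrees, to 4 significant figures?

79.63°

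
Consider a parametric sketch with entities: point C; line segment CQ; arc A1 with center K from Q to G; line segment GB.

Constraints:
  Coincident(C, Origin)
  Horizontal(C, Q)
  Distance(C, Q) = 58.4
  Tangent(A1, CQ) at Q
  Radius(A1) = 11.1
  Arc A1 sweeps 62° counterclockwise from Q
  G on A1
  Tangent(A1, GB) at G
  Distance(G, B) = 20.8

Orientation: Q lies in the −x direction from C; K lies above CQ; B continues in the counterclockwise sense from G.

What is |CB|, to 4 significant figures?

45.79

C is at the origin; C and Q share the same y with |CQ| = 58.4 and Q on the −x side, so Q = (-58.40, 0.000). The tangent condition forces KQ to be normal to CQ, so K = Q + (0, 11.1) = (-58.40, 11.10). On A1, Q sits at bearing -90° from K; a 62° counterclockwise sweep puts G at bearing -28°, so G = K + 11.1·(cos -28°, sin -28°) = (-48.60, 5.889). A1 meets GB tangentially, so KG is at right angles to GB, so GB runs along (−sin -28°, cos -28°); with |GB| = 20.8, B = (-38.83, 24.25). Then |CB| = |B − C| = 45.79.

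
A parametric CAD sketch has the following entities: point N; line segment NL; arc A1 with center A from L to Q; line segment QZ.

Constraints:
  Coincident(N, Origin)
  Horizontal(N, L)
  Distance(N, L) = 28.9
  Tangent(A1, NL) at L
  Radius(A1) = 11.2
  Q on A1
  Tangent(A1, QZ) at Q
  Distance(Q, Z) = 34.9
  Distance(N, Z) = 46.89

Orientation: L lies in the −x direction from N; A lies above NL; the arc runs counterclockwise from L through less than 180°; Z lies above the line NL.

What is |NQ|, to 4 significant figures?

20.39

Checks: |AQ| = 11.20 ✓; ∠(AQ, QZ) = 90.00° ✓; |QZ| = 34.90 ✓; |NZ| = 46.89 ✓.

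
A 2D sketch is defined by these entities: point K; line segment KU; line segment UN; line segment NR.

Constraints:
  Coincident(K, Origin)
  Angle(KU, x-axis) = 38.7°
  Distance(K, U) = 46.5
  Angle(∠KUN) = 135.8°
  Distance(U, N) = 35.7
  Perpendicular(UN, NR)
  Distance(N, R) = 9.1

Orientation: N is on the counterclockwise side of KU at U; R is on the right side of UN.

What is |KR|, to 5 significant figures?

80.559

∠KUN = 135.8°, so UN runs at 38.7° + (180° − 135.8°) = 82.900° from the x-axis; with |UN| = 35.7, N = U + 35.7·(cos 82.900°, sin 82.900°) = (40.703, 64.500). UN ⟂ NR; with |NR| = 9.1 on the right of UN, R = N + 9.1·(0.99233, -0.12360) = (49.733, 63.375). Then |KR| = |R − K| = 80.559.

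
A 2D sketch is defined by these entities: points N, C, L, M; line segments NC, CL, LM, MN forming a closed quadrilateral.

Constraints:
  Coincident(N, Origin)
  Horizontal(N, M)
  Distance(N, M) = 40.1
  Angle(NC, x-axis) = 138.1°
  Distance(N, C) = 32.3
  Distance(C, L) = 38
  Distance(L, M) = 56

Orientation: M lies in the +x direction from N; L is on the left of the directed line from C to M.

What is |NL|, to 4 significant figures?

45.01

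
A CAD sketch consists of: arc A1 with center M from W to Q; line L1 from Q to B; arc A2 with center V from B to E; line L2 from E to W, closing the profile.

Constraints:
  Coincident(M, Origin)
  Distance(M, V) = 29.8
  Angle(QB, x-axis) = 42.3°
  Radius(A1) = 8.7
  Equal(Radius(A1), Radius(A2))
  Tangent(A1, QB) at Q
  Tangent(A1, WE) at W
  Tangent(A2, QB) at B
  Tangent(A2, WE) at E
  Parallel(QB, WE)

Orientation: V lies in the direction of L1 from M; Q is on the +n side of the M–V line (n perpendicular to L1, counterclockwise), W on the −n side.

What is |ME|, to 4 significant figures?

31.04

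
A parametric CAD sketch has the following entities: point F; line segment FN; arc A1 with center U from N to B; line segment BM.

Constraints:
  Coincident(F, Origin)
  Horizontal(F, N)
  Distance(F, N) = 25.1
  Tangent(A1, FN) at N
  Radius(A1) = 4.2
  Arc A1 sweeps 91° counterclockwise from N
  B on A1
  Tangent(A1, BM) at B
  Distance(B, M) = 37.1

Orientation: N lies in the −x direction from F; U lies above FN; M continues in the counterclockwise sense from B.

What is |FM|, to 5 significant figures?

46.643

On A1, N sits at bearing -90° from U; a 91° counterclockwise sweep puts B at bearing 1°, so B = U + 4.2·(cos 1°, sin 1°) = (-20.901, 4.2733). The tangent condition forces UB to be normal to BM, so BM runs along (−sin 1°, cos 1°); with |BM| = 37.1, M = (-21.548, 41.368). Then |FM| = |M − F| = 46.643.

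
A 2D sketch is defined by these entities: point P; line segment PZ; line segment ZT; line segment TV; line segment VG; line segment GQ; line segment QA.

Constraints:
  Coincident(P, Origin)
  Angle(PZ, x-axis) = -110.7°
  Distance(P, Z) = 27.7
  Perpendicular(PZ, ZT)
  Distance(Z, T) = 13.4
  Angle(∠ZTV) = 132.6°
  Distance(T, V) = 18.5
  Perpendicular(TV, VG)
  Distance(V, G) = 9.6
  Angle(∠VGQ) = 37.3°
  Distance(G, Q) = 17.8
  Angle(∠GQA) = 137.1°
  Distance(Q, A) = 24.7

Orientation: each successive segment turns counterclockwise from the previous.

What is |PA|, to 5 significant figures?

57.767

P is at the origin; PZ runs at -110.7° with length 27.7, so Z = (-9.7913, -25.912). PZ is perpendicular to ZT, so ZT runs at -20.700°; with |ZT| = 13.4, T = (2.7437, -30.648). ∠ZTV = 132.6° gives TV at 26.700° from the x-axis; with |TV| = 18.5, V = (19.271, -22.336). TV ⟂ VG, so VG runs at 116.70°; with |VG| = 9.6, G = (14.958, -13.760). ∠VGQ = 37.3° gives GQ at -100.60° from the x-axis; with |GQ| = 17.8, Q = (11.683, -31.256). ∠GQA = 137.1° gives QA at -57.700° from the x-axis; with |QA| = 24.7, A = (24.882, -52.134). Then |PA| = |A − P| = 57.767.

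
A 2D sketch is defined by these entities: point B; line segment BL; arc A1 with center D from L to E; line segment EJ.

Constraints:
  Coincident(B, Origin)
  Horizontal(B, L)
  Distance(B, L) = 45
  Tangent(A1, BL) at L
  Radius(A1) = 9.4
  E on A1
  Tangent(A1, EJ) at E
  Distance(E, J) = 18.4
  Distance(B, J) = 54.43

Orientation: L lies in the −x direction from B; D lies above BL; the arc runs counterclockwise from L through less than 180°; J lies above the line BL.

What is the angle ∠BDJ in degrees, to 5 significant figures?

102.85°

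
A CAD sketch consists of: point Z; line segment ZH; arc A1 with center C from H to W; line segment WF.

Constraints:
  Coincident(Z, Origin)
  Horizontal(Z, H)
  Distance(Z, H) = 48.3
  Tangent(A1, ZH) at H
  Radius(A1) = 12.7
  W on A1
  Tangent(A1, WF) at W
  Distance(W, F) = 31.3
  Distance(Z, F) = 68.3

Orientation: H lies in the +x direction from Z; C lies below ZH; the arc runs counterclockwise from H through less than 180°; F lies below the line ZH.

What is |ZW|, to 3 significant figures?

41.0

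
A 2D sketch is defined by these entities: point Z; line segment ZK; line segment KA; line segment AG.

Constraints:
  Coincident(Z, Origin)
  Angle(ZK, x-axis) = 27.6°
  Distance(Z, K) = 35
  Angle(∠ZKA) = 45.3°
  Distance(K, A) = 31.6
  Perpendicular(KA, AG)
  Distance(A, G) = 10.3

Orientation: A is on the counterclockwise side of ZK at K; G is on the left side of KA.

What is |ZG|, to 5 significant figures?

16.163

Z is at the origin; ZK runs at 27.6° with length 35.0, so K = 35.0·(cos 27.6°, sin 27.6°) = (31.017, 16.215). ∠ZKA = 45.3°, so KA runs at 27.6° + (180° − 45.3°) = 162.30° from the x-axis; with |KA| = 31.6, A = K + 31.6·(cos 162.30°, sin 162.30°) = (0.91302, 25.823). KA is perpendicular to AG; with |AG| = 10.3 on the left of KA, G = A + 10.3·(-0.30403, -0.95266) = (-2.2185, 16.010). Then |ZG| = |G − Z| = 16.163.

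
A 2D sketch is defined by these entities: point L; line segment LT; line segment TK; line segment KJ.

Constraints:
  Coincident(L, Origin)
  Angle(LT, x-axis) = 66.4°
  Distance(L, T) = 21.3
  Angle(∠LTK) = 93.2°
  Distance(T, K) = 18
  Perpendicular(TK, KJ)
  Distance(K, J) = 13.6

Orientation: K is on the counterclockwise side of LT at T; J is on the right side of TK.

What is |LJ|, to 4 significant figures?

39.80

L is at the origin; LT runs at 66.4° with length 21.3, so T = 21.3·(cos 66.4°, sin 66.4°) = (8.527, 19.52). ∠LTK = 93.2°, so TK runs at 66.4° + (180° − 93.2°) = 153.2° from the x-axis; with |TK| = 18.0, K = T + 18.0·(cos 153.2°, sin 153.2°) = (-7.539, 27.63). TK is perpendicular to KJ; with |KJ| = 13.6 on the right of TK, J = K + 13.6·(0.4509, 0.8926) = (-1.407, 39.77). Then |LJ| = |J − L| = 39.80.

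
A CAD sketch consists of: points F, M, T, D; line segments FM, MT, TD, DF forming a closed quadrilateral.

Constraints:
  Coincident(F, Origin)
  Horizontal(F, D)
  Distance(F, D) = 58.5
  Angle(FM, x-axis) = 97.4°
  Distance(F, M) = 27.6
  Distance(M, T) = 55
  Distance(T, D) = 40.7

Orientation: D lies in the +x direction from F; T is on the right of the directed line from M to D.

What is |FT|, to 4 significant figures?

31.15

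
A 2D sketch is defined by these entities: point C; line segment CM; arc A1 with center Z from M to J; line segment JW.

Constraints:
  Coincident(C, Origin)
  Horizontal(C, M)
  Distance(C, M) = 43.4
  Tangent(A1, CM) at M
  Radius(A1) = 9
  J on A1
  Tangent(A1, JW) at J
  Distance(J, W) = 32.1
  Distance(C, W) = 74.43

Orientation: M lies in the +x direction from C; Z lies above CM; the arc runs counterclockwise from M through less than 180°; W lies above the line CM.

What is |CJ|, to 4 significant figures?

51.47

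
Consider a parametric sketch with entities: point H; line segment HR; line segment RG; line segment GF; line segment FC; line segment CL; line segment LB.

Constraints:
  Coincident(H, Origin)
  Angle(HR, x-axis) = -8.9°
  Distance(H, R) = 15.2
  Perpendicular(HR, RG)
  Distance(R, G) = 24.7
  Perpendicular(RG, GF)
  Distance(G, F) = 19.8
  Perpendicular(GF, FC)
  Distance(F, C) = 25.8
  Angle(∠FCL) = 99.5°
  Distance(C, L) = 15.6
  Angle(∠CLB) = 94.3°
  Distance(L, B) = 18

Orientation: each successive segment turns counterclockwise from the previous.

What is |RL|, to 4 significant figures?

5.743

H is at the origin; HR runs at -8.9° with length 15.2, so R = (15.02, -2.352). HR ⟂ RG, so RG runs at 81.10°; with |RG| = 24.7, G = (18.84, 22.05). RG is perpendicular to GF, so GF runs at 171.1°; with |GF| = 19.8, F = (-0.7233, 25.11). GF is perpendicular to FC, so FC runs at -98.90°; with |FC| = 25.8, C = (-4.715, -0.3751). ∠FCL = 99.5° gives CL at -18.40° from the x-axis; with |CL| = 15.6, L = (10.09, -5.299). Then |RL| = |L − R| = 5.743.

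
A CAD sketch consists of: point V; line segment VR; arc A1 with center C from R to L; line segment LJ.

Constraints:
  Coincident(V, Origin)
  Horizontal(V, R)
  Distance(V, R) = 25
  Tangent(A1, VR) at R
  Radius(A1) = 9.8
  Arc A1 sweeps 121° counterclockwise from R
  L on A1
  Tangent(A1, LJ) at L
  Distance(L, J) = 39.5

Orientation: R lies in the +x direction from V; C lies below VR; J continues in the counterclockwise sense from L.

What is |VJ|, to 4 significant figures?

61.13

V is at the origin; V and R share the same y with |VR| = 25.0 and R on the +x side, so R = (25.00, 0.000). Tangency of A1 to VR means the radius CR is perpendicular to VR, so C = R + (0, -9.8) = (25.00, -9.800). On A1, R sits at bearing 90° from C; a 121° counterclockwise sweep puts L at bearing 211°, so L = C + 9.8·(cos 211°, sin 211°) = (16.60, -14.85). A1 meets LJ tangentially, so CL is at right angles to LJ, so LJ runs along (−sin 211°, cos 211°); with |LJ| = 39.5, J = (36.94, -48.71). Then |VJ| = |J − V| = 61.13.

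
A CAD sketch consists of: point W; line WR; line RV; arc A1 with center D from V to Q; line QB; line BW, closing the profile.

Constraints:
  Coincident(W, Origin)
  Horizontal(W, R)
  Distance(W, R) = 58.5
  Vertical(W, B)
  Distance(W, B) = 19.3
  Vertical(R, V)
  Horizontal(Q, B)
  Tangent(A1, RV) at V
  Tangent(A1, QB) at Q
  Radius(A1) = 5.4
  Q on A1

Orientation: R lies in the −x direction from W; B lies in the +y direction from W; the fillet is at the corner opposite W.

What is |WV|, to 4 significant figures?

60.13

The virtual corner opposite W is at (-58.50, 19.30). The tangent condition forces DV to be normal to RV and tangency of A1 to QB means the radius DQ is perpendicular to QB, with radius 5.4, so the center D sits 5.4 in from both sides at D = (-53.10, 13.90). That places the tangent points at V = (-58.50, 13.90) on RV and Q = (-53.10, 19.30) on QB. Then |WV| = |V − W| = 60.13.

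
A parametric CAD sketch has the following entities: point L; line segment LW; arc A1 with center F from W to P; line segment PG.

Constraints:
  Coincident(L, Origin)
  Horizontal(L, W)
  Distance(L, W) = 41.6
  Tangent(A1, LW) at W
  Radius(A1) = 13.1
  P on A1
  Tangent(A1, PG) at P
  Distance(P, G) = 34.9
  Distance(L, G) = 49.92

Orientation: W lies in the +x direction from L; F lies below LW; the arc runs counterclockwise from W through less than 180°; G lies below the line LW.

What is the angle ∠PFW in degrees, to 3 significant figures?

78.9°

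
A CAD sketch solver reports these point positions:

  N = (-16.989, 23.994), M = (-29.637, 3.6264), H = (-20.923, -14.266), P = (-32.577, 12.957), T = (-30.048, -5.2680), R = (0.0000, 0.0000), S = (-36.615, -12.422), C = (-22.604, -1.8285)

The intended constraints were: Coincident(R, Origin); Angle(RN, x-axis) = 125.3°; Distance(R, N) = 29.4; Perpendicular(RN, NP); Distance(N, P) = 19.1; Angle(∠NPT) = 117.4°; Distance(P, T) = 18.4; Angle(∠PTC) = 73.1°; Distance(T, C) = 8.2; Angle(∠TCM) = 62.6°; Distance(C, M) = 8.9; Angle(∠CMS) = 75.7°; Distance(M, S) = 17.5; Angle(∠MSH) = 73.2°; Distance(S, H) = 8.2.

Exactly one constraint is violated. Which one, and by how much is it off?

Distance(S, H) = 8.2 — off by 7.60.

R = (0.00, 0.00) ✓; RN at 125.3° ✓; |RN| = 29.40 ✓; ∠(RN, NP) = 90.00° ✓; |NP| = 19.10 ✓; ∠NPT = 117.4° ✓; |PT| = 18.40 ✓; ∠PTC = 73.10° ✓; |TC| = 8.200 ✓; ∠TCM = 62.60° ✓; |CM| = 8.901 ✓; ∠CMS = 75.70° ✓; |MS| = 17.50 ✓; ∠MSH = 73.20° ✓; |SH| = 15.80 ✗.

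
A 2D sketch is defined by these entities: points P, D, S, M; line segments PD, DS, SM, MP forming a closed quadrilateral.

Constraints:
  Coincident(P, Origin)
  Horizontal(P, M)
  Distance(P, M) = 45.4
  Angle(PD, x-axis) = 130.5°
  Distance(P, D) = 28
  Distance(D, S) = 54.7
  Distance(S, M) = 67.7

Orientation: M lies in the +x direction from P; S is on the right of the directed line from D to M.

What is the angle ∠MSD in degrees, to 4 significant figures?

65.43°

P is at the origin; P and M share the same y with |PM| = 45.4 and M in +x, so M = (45.4, 0). PD runs at 130.5° with |PD| = 28.0, so D = (-18.18, 21.29). S is determined by |DS| = 54.7 and |SM| = 67.7 together: it lies at the intersection of circle(D, 54.7) and circle(M, 67.7). With |DM| = 67.05, the foot of the radical line on DM is 21.66 from D and the perpendicular offset is √(54.7² − 21.66²) = 50.23. Taking the right-of-DM solution: S = (-13.59, -33.22).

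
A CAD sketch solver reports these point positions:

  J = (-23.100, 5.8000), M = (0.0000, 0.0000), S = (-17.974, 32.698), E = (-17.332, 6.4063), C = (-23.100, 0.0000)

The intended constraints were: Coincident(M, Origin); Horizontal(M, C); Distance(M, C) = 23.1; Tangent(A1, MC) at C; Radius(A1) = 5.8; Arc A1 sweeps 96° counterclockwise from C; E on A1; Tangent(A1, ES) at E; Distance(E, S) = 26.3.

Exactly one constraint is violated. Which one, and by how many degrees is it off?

Tangent(A1, ES) at E — off by 4.60°.

M = (0.00, 0.00) ✓; M.y = 0.00, C.y = 0.00 ✓; |MC| = 23.10 ✓; ∠(JC, CM) = 90.00° ✓; |JC| = 5.800 ✓; bearing(J→E) − bearing(J→C) = 96.00° ✓; |JE| = 5.800 ✓; ∠(JE, ES) = 94.60° ✗; |ES| = 26.30 ✓.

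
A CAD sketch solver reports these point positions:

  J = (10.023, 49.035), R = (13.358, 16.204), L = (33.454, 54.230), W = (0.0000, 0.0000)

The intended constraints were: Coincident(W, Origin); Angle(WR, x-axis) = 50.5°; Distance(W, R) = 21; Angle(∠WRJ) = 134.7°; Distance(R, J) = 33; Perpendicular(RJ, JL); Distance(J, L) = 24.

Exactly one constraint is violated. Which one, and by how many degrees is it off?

Perpendicular(RJ, JL) — off by 6.70°.

W = (0.00, 0.00) ✓; WR at 50.50° ✓; |WR| = 21.00 ✓; ∠WRJ = 134.7° ✓; |RJ| = 33.00 ✓; ∠(RJ, JL) = 83.30° ✗; |JL| = 24.00 ✓.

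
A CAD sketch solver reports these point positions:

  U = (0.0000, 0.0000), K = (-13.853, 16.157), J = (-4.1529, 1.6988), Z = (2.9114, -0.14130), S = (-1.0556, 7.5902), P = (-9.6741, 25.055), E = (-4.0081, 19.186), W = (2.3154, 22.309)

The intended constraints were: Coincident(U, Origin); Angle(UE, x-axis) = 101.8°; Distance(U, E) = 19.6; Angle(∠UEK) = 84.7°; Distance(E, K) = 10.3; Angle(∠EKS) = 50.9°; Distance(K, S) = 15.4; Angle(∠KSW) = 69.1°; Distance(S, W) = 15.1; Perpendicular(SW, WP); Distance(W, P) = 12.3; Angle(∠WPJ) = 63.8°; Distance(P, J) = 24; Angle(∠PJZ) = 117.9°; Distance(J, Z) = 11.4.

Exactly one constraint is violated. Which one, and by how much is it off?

Distance(J, Z) = 11.4 — off by 4.10.

U = (0.00, 0.00) ✓; UE at 101.8° ✓; |UE| = 19.60 ✓; ∠UEK = 84.70° ✓; |EK| = 10.30 ✓; ∠EKS = 50.90° ✓; |KS| = 15.40 ✓; ∠KSW = 69.10° ✓; |SW| = 15.10 ✓; ∠(SW, WP) = 90.00° ✓; |WP| = 12.30 ✓; ∠WPJ = 63.80° ✓; |PJ| = 24.00 ✓; ∠PJZ = 117.9° ✓; |JZ| = 7.300 ✗.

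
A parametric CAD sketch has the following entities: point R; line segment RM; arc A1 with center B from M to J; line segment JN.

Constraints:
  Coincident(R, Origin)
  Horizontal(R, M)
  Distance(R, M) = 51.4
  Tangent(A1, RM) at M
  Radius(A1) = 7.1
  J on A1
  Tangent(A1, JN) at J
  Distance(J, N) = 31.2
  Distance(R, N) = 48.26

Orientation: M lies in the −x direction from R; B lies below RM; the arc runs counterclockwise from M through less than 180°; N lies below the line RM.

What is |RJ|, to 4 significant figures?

57.68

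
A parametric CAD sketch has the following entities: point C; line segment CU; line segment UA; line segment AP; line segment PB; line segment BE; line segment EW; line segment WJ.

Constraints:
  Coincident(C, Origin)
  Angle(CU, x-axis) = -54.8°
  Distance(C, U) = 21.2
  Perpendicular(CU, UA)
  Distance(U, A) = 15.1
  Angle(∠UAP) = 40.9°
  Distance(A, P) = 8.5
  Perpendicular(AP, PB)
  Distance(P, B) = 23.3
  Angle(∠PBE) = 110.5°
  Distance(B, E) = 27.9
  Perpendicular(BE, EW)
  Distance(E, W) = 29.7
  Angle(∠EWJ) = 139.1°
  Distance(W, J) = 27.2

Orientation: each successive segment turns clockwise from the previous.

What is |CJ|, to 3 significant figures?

46.1

C is at the origin; CU runs at -54.8° with length 21.2, so U = (12.2, -17.3). The perpendicularity gives UA at right angles to CU, so UA runs at -145°; with |UA| = 15.1, A = (-0.119, -26.0). ∠UAP = 40.9° gives AP at 76.1° from the x-axis; with |AP| = 8.5, P = (1.92, -17.8). AP ⟂ PB, so PB runs at -13.9°; with |PB| = 23.3, B = (24.5, -23.4). ∠PBE = 110.5° gives BE at -83.4° from the x-axis; with |BE| = 27.9, E = (27.7, -51.1). The perpendicularity gives EW at right angles to BE, so EW runs at -173°; with |EW| = 29.7, W = (-1.76, -54.5). ∠EWJ = 139.1° gives WJ at 146° from the x-axis; with |WJ| = 27.2, J = (-24.2, -39.2). Then |CJ| = |J − C| = 46.1.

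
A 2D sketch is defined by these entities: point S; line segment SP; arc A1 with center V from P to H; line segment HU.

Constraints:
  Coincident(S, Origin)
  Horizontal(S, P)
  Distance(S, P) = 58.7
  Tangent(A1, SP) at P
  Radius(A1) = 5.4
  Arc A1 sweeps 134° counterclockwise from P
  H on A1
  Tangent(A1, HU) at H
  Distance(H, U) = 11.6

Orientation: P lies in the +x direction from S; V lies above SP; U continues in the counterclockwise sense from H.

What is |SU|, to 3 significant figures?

57.3

S is at the origin; S and P share the same y with |SP| = 58.7 and P on the +x side, so P = (58.7, 0.00). Since A1 is tangent to SP there, VP ⟂ SP, so V = P + (0, 5.4) = (58.7, 5.40). On A1, P sits at bearing -90° from V; a 134° counterclockwise sweep puts H at bearing 44°, so H = V + 5.4·(cos 44°, sin 44°) = (62.6, 9.15). The tangent condition forces VH to be normal to HU, so HU runs along (−sin 44°, cos 44°); with |HU| = 11.6, U = (54.5, 17.5). Then |SU| = |U − S| = 57.3.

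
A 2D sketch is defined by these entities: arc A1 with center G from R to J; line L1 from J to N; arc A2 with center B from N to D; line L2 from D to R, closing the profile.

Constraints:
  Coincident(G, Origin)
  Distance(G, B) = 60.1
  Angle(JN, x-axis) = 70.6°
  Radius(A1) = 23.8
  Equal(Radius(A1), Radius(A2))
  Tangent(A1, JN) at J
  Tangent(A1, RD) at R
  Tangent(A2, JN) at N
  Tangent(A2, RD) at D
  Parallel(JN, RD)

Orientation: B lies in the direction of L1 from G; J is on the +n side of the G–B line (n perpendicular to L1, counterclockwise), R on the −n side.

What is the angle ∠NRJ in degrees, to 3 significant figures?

51.6°

Tangency of A1 to both parallel lines with radius 23.8 puts J and R at G ± 23.8·n: J = (-22.4, 7.91), R = (22.4, -7.91). Equal radii place N and D the same way about B: N = B + 23.8·n = (-2.49, 64.6), D = B − 23.8·n = (42.4, 48.8). Then cos ∠NRJ = RN·RJ / (|RN||RJ|), giving 51.6°.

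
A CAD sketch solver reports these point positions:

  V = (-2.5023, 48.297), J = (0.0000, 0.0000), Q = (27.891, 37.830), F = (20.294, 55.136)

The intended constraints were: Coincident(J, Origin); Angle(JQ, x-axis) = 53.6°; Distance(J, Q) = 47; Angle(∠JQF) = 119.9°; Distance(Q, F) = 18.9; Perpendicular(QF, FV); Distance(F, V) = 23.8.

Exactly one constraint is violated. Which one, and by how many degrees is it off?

Perpendicular(QF, FV) — off by 7.00°.

J = (0.00, 0.00) ✓; JQ at 53.60° ✓; |JQ| = 47.00 ✓; ∠JQF = 119.9° ✓; |QF| = 18.90 ✓; ∠(QF, FV) = 83.00° ✗; |FV| = 23.80 ✓.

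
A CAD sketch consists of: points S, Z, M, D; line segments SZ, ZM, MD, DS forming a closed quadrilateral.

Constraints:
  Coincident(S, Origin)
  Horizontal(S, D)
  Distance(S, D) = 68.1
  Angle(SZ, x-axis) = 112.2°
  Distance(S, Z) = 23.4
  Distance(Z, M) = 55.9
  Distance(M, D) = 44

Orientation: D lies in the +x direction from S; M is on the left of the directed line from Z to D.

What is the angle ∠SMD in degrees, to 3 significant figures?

82.2°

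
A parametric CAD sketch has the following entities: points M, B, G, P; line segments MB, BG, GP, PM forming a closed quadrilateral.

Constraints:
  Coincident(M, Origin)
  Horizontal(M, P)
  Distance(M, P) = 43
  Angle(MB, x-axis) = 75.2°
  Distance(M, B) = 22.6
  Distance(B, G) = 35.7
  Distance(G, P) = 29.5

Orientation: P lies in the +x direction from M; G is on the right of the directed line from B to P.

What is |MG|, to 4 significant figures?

20.33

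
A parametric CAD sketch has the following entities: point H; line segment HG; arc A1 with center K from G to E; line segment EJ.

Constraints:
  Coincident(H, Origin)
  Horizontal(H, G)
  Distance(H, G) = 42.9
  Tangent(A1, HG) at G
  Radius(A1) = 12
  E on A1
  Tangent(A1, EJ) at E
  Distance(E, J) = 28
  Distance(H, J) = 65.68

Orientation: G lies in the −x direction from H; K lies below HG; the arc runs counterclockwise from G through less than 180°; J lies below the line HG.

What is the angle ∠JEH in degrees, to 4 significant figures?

96.22°

H is at the origin; HG is horizontal with |HG| = 42.9 and G on the −x side, so G = (-42.90, 0.000). Tangency of A1 to HG means the radius KG is perpendicular to HG, so K = G + (0, -12) = (-42.90, -12.00). Since KE ⟂ EJ (tangency), |KJ| = √(12.0² + 28.0²) = 30.46 regardless of where E sits on A1. So J lies on both circle(H, 65.68) and circle(K, 30.46); the below-HG intersection is J = (-51.02, -41.36). E is the foot of the tangent from J: E = (-54.79, -13.62).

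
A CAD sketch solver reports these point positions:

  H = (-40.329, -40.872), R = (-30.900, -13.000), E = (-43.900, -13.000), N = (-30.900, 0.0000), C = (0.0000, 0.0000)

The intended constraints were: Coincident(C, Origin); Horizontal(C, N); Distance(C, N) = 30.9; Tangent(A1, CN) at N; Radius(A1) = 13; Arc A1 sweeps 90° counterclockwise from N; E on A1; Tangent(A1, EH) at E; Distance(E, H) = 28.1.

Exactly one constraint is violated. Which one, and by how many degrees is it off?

Tangent(A1, EH) at E — off by 7.30°.

C = (0.00, 0.00) ✓; C.y = 0.00, N.y = 0.00 ✓; |CN| = 30.90 ✓; ∠(RN, NC) = 90.00° ✓; |RN| = 13.00 ✓; bearing(R→E) − bearing(R→N) = 90.00° ✓; |RE| = 13.00 ✓; ∠(RE, EH) = 82.70° ✗; |EH| = 28.10 ✓.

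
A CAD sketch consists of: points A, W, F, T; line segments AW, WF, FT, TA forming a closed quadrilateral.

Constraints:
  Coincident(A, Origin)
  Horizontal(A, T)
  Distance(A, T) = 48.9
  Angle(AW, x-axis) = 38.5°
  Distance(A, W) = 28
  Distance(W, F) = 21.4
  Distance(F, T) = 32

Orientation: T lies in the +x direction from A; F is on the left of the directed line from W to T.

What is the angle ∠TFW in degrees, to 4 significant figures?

70.83°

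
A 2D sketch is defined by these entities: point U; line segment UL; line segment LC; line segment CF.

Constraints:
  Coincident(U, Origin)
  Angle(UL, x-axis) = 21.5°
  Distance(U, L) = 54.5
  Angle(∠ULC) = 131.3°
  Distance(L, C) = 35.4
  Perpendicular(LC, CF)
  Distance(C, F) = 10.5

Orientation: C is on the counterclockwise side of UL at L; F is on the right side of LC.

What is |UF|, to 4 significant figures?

87.98

U is at the origin; UL runs at 21.5° with length 54.5, so L = 54.5·(cos 21.5°, sin 21.5°) = (50.71, 19.97). ∠ULC = 131.3°, so LC runs at 21.5° + (180° − 131.3°) = 70.20° from the x-axis; with |LC| = 35.4, C = L + 35.4·(cos 70.20°, sin 70.20°) = (62.70, 53.28). LC is perpendicular to CF; with |CF| = 10.5 on the right of LC, F = C + 10.5·(0.9409, -0.3387) = (72.58, 49.72). Then |UF| = |F − U| = 87.98.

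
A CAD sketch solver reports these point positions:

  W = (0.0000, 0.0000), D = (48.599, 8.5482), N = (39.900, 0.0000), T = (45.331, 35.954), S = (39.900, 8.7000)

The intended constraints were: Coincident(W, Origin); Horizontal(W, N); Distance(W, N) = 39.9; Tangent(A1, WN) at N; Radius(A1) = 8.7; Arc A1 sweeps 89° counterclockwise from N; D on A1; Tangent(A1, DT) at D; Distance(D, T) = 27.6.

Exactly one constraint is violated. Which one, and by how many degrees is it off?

Tangent(A1, DT) at D — off by 7.80°.

W = (0.00, 0.00) ✓; W.y = 0.00, N.y = 0.00 ✓; |WN| = 39.90 ✓; ∠(SN, NW) = 90.00° ✓; |SN| = 8.700 ✓; bearing(S→D) − bearing(S→N) = 89.00° ✓; |SD| = 8.700 ✓; ∠(SD, DT) = 82.20° ✗; |DT| = 27.60 ✓.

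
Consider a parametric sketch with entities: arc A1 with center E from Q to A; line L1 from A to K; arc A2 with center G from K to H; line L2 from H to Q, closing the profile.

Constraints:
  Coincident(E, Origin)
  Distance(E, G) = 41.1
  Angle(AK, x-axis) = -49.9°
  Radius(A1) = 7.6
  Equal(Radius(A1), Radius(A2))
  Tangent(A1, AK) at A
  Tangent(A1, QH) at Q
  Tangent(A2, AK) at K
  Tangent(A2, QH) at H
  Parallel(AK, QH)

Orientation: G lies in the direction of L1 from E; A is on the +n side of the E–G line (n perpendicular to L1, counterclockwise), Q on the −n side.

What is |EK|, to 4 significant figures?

41.80

Tangency of A1 to both parallel lines with radius 7.6 puts A and Q at E ± 7.6·n: A = (5.813, 4.895), Q = (-5.813, -4.895). Equal radii place K and H the same way about G: K = G + 7.6·n = (32.29, -26.54), H = G − 7.6·n = (20.66, -36.33). Then |EK| = |K − E| = 41.80.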